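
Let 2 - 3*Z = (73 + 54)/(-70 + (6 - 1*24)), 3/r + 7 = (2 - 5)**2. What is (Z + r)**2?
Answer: 54289/7744 ≈ 7.0105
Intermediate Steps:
r = 3/2 (r = 3/(-7 + (2 - 5)**2) = 3/(-7 + (-3)**2) = 3/(-7 + 9) = 3/2 ≈ 1.5000)
Z = 101/88 (Z = 2/3 - (73 + 54)/(3*(-70 + (6 - 1*24))) = 2/3 - 127/(3*(-70 + (6 - 24))) = 2/3 - 127/(3*(-70 - 18)) = 2/3 - 127/(3*(-88)) = 2/3 - 127*(-1)/(3*88) = 2/3 - 1/3*(-127/88) = 2/3 + 127/264 = 101/88 ≈ 1.1477)
(Z + r)**2 = (101/88 + 3/2)**2 = (233/88)**2 = 54289/7744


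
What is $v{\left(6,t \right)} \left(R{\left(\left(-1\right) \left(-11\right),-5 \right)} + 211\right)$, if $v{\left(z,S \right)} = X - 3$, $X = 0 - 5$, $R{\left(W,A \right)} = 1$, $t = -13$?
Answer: $-1696$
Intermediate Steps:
$X = -5$ ($X = 0 - 5 = -5$)
$v{\left(z,S \right)} = -8$ ($v{\left(z,S \right)} = -5 - 3 = -8$)
$v{\left(6,t \right)} \left(R{\left(\left(-1\right) \left(-11\right),-5 \right)} + 211\right) = - 8 \left(1 + 211\right) = \left(-8\right) 212 = -1696$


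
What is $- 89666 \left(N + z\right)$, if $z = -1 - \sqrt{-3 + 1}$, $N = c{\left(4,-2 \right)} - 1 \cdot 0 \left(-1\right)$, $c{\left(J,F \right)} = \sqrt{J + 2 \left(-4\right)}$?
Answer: $89666 - 179332 i + 89666 i \sqrt{2} \approx 89666.0 - 52525.0 i$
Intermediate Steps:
$c{\left(J,F \right)} = \sqrt{-8 + J}$ ($c{\left(J,F \right)} = \sqrt{J - 8} = \sqrt{-8 + J}$)
$N = 2 i$ ($N = \sqrt{-8 + 4} - 1 \cdot 0 \left(-1\right) = \sqrt{-4} - 0 \left(-1\right) = 2 i - 0 = 2 i + 0 = 2 i \approx 2.0 i$)
$z = -1 - i \sqrt{2}$ ($z = -1 - \sqrt{-2} = -1 - i \sqrt{2} \approx -1.0 - 1.4142 i$)
$- 89666 \left(N + z\right) = - 89666 \left(2 i - \left(1 + i \sqrt{2}\right)\right) = - 89666 \left(-1 + 2 i - i \sqrt{2}\right) = 89666 - 179332 i + 89666 i \sqrt{2}$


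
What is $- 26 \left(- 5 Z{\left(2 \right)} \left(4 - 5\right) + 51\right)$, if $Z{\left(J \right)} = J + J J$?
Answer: $-2106$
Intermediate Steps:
$Z{\left(J \right)} = J + J^{2}$
$- 26 \left(- 5 Z{\left(2 \right)} \left(4 - 5\right) + 51\right) = - 26 \left(- 5 \cdot 2 \left(1 + 2\right) \left(4 - 5\right) + 51\right) = - 26 \left(- 5 \cdot 2 \cdot 3 \left(4 - 5\right) + 51\right) = - 26 \left(\left(-5\right) 6 \left(-1\right) + 51\right) = - 26 \left(\left(-30\right) \left(-1\right) + 51\right) = - 26 \left(30 + 51\right) = \left(-26\right) 81 = -2106$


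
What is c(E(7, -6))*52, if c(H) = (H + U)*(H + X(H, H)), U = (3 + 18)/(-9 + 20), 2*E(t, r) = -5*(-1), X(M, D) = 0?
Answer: 6305/11 ≈ 573.18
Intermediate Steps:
E(t, r) = 5/2 (E(t, r) = (-5*(-1))/2 = (½)*5 = 5/2)
U = 21/11 ≈ 1.9091
c(H) = H*(21/11 + H) (c(H) = (H + 21/11)*(H + 0) = (21/11 + H)*H = H*(21/11 + H))
c(E(7, -6))*52 = ((1/11)*(5/2)*(21 + 11*(5/2)))*52 = ((1/11)*(5/2)*(21 + 55/2))*52 = ((1/11)*(5/2)*(97/2))*52 = (485/44)*52 = 6305/11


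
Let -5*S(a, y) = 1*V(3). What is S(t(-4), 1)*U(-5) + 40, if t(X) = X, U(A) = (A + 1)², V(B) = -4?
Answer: 264/5 ≈ 52.800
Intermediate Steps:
U(A) = (1 + A)²
S(a, y) = ⅘ (S(a, y) = -(-4)/5 = -⅕*(-4) = ⅘)
S(t(-4), 1)*U(-5) + 40 = 4*(1 - 5)²/5 + 40 = (⅘)*(-4)² + 40 = (⅘)*16 + 40 = 64/5 + 40 = 264/5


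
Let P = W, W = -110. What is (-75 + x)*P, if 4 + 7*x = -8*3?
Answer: 8690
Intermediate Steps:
x = -4 (x = -4/7 + (-8*3)/7 = -4/7 + (⅐)*(-24) = -4/7 - 24/7 = -4)
P = -110
(-75 + x)*P = (-75 - 4)*(-110) = -79*(-110) = 8690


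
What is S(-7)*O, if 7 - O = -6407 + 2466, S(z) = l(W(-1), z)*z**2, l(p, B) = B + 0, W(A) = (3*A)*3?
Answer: -1354164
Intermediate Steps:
W(A) = 9*A
l(p, B) = B
S(z) = z**3 (S(z) = z*z**2 = z**3)
O = 3948 (O = 7 - (-6407 + 2466) = 7 - 1*(-3941) = 7 + 3941 = 3948)
S(-7)*O = (-7)**3*3948 = -343*3948 = -1354164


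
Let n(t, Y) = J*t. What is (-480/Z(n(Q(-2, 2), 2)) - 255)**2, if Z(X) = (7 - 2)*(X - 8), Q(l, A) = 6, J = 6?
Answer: 3272481/49 ≈ 66785.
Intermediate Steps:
n(t, Y) = 6*t
Z(X) = -40 + 5*X (Z(X) = 5*(-8 + X) = -40 + 5*X)
(-480/Z(n(Q(-2, 2), 2)) - 255)**2 = (-480/(-40 + 5*(6*6)) - 255)**2 = (-480/(-40 + 5*36) - 255)**2 = (-480/(-40 + 180) - 255)**2 = (-480/140 - 255)**2 = (-480*1/140 - 255)**2 = (-24/7 - 255)**2 = (-1809/7)**2 = 3272481/49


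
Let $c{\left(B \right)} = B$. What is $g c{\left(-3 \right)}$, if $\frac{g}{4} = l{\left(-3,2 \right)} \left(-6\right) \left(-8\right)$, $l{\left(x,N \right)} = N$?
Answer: $-1152$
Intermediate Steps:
$g = 384$ ($g = 4 \cdot 2 \left(-6\right) \left(-8\right) = 4 \left(\left(-12\right) \left(-8\right)\right) = 4 \cdot 96 = 384$)
$g c{\left(-3 \right)} = 384 \left(-3\right) = -1152$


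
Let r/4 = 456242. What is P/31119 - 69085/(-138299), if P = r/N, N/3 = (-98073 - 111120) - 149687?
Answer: 12578090741327/25182414055260 ≈ 0.49948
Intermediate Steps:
r = 1824968 (r = 4*456242 = 1824968)
N = -1076640 (N = 3*((-98073 - 111120) - 149687) = 3*(-209193 - 149687) = 3*(-358880) = -1076640)
P = -228121/134580 (P = 1824968/(-1076640) = 1824968*(-1/1076640) = -228121/134580 ≈ -1.6951)
P/31119 - 69085/(-138299) = -228121/134580/31119 - 69085/(-138299) = -228121/134580*1/31119 - 69085*(-1/138299) = -228121/4187995020 + 69085/138299 = 12578090741327/25182414055260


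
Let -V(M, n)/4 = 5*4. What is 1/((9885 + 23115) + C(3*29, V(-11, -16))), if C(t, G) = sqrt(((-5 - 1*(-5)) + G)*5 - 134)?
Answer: 5500/181500089 - I*sqrt(534)/1089000534 ≈ 3.0303e-5 - 2.122e-8*I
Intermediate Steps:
V(M, n) = -80 (V(M, n) = -20*4 = -4*20 = -80)
C(t, G) = sqrt(-134 + 5*G) (C(t, G) = sqrt(((-5 + 5) + G)*5 - 134) = sqrt((0 + G)*5 - 134) = sqrt(G*5 - 134) = sqrt(5*G - 134) = sqrt(-134 + 5*G))
1/((9885 + 23115) + C(3*29, V(-11, -16))) = 1/((9885 + 23115) + sqrt(-134 + 5*(-80))) = 1/(33000 + sqrt(-134 - 400)) = 1/(33000 + sqrt(-534)) = 1/(33000 + I*sqrt(534))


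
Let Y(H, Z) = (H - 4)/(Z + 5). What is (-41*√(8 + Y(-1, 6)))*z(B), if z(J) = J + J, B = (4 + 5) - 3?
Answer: -492*√913/11 ≈ -1351.5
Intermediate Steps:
Y(H, Z) = (-4 + H)/(5 + Z)
B = 6 (B = 9 - 3 = 6)
z(J) = 2*J
(-41*√(8 + Y(-1, 6)))*z(B) = (-41*√(8 + (-4 - 1)/(5 + 6)))*(2*6) = -41*√(8 - 5/11)*12 = -41*√913/11*12 = -492*√913/11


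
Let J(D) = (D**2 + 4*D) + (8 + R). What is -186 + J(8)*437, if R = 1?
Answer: 45699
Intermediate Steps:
J(D) = 9 + D**2 + 4*D (J(D) = (D**2 + 4*D) + (8 + 1) = (D**2 + 4*D) + 9 = 9 + D**2 + 4*D)
-186 + J(8)*437 = -186 + (9 + 8**2 + 4*8)*437 = -186 + (9 + 64 + 32)*437 = -186 + 105*437 = -186 + 45885 = 45699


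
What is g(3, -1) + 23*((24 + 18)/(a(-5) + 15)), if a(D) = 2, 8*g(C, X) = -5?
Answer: 7643/136 ≈ 56.199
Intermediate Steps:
g(C, X) = -5/8 (g(C, X) = (1/8)*(-5) = -5/8)
g(3, -1) + 23*((24 + 18)/(a(-5) + 15)) = -5/8 + 23*((24 + 18)/(2 + 15)) = -5/8 + 23*(42/17) = -5/8 + 966/17 = 7643/136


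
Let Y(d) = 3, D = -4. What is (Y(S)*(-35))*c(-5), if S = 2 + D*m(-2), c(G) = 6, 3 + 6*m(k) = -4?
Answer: -630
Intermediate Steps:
m(k) = -7/6 (m(k) = -½ + (⅙)*(-4) = -½ - ⅔ = -7/6)
S = 20/3 (S = 2 - 4*(-7/6) = 2 + 14/3 = 20/3 ≈ 6.6667)
(Y(S)*(-35))*c(-5) = (3*(-35))*6 = -105*6 = -630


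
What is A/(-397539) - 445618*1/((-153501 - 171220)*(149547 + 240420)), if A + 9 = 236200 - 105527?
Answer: -5515289043749782/16780184028592191 ≈ -0.32868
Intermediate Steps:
A = 130664 (A = -9 + (236200 - 105527) = -9 + 130673 = 130664)
A/(-397539) - 445618*1/((-153501 - 171220)*(149547 + 240420)) = 130664/(-397539) - 445618*1/((-153501 - 171220)*(149547 + 240420)) = 130664*(-1/397539) - 445618/((-324721*389967)) = -130664/397539 - 445618/(-126630474207) = -130664/397539 - 445618*(-1/126630474207) = -130664/397539 + 445618/126630474207 = -5515289043749782/16780184028592191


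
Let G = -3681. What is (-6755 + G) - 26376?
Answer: -36812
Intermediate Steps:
(-6755 + G) - 26376 = (-6755 - 3681) - 26376 = -10436 - 26376 = -36812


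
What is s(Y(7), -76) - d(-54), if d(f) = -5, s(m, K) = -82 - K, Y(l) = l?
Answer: -1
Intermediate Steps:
s(Y(7), -76) - d(-54) = (-82 - 1*(-76)) - 1*(-5) = (-82 + 76) + 5 = -6 + 5 = -1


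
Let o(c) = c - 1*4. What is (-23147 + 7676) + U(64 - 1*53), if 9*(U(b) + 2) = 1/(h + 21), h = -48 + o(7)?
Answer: -3342169/216 ≈ -15473.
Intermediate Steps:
o(c) = -4 + c (o(c) = c - 4 = -4 + c)
h = -45 (h = -48 + (-4 + 7) = -48 + 3 = -45)
U(b) = -433/216 (U(b) = -2 + 1/(9*(-45 + 21)) = -2 + (⅑)/(-24) = -2 + (⅑)*(-1/24) = -2 - 1/216 = -433/216)
(-23147 + 7676) + U(64 - 1*53) = (-23147 + 7676) - 433/216 = -15471 - 433/216 = -3342169/216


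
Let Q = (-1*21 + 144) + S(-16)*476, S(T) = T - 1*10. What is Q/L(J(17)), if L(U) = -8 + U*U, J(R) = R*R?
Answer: -12253/83513 ≈ -0.14672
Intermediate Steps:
J(R) = R**2
S(T) = -10 + T (S(T) = T - 10 = -10 + T)
L(U) = -8 + U**2
Q = -12253 (Q = (-1*21 + 144) + (-10 - 16)*476 = (-21 + 144) - 26*476 = 123 - 12376 = -12253)
Q/L(J(17)) = -12253/(-8 + (17**2)**2) = -12253/(-8 + 289**2) = -12253/(-8 + 83521) = -12253/83513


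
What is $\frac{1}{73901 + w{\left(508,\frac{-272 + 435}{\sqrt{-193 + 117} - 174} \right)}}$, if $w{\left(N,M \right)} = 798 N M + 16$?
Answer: $\frac{\sqrt{19} + 87 i}{3 \left(- 8869339 i + 24639 \sqrt{19}\right)} \approx -3.2672 \cdot 10^{-6} + 2.0338 \cdot 10^{-7} i$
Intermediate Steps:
$w{\left(N,M \right)} = 16 + 798 M N$ ($w{\left(N,M \right)} = 798 M N + 16 = 16 + 798 M N$)
$\frac{1}{73901 + w{\left(508,\frac{-272 + 435}{\sqrt{-193 + 117} - 174} \right)}} = \frac{1}{73901 + \left(16 + 798 \frac{-272 + 435}{\sqrt{-193 + 117} - 174} \cdot 508\right)} = \frac{1}{73901 + \left(16 + 798 \frac{163}{\sqrt{-76} - 174} \cdot 508\right)} = \frac{1}{73901 + \left(16 + 798 \frac{163}{2 i \sqrt{19} - 174} \cdot 508\right)} = \frac{1}{73901 + \left(16 + 798 \frac{163}{-174 + 2 i \sqrt{19}} \cdot 508\right)} = \frac{1}{73901 + \left(16 + \frac{66077592}{-174 + 2 i \sqrt{19}}\right)} = \frac{1}{73917 + \frac{66077592}{-174 + 2 i \sqrt{19}}}$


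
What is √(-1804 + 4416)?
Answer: 2*√653 ≈ 51.108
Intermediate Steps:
√(-1804 + 4416) = √2612 = 2*√653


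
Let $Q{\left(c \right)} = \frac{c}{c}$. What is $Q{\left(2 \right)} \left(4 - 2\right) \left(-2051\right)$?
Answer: $-4102$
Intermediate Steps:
$Q{\left(c \right)} = 1$
$Q{\left(2 \right)} \left(4 - 2\right) \left(-2051\right) = 1 \left(4 - 2\right) \left(-2051\right) = 1 \cdot 2 \left(-2051\right) = 2 \left(-2051\right) = -4102$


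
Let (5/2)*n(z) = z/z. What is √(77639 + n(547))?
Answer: 3*√215665/5 ≈ 278.64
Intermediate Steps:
n(z) = ⅖ (n(z) = 2*(z/z)/5 = (⅖)*1 = ⅖)
√(77639 + n(547)) = √(77639 + ⅖) = √(388197/5) = 3*√215665/5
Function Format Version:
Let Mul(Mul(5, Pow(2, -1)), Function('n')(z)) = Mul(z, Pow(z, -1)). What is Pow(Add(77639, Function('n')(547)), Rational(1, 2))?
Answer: Mul(Rational(3, 5), Pow(215665, Rational(1, 2))) ≈ 278.64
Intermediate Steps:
Function('n')(z) = Rational(2, 5) (Function('n')(z) = Mul(Rational(2, 5), Mul(z, Pow(z, -1))) = Mul(Rational(2, 5), 1) = Rational(2, 5))
Pow(Add(77639, Function('n')(547)), Rational(1, 2)) = Pow(Add(77639, Rational(2, 5)), Rational(1, 2)) = Pow(Rational(388197, 5), Rational(1, 2)) = Mul(Rational(3, 5), Pow(215665, Rational(1, 2)))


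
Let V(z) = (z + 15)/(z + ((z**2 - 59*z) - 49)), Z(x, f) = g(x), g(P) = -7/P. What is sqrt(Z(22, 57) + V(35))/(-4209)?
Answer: -I*sqrt(33245366)/39539346 ≈ -0.00014583*I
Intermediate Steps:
Z(x, f) = -7/x
V(z) = (15 + z)/(-49 + z**2 - 58*z) (V(z) = (15 + z)/(z + (-49 + z**2 - 59*z)) = (15 + z)/(-49 + z**2 - 58*z))
sqrt(Z(22, 57) + V(35))/(-4209) = sqrt(-7/22 + (15 + 35)/(-49 + 35**2 - 58*35))/(-4209) = sqrt(-7*1/22 + 50/(-49 + 1225 - 2030))*(-1/4209) = sqrt(-7/22 + 50/(-854))*(-1/4209) = sqrt(-7/22 - 1/854*50)*(-1/4209) = sqrt(-7/22 - 25/427)*(-1/4209) = sqrt(-3539/9394)*(-1/4209) = (I*sqrt(33245366)/9394)*(-1/4209) = -I*sqrt(33245366)/39539346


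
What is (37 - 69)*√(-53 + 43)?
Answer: -32*I*√10 ≈ -101.19*I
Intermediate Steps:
(37 - 69)*√(-53 + 43) = -32*I*√10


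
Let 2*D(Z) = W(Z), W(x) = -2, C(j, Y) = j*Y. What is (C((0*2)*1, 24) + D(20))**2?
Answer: 1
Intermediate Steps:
C(j, Y) = Y*j
D(Z) = -1 (D(Z) = (1/2)*(-2) = -1)
(C((0*2)*1, 24) + D(20))**2 = (24*((0*2)*1) - 1)**2 = (24*(0*1) - 1)**2 = (24*0 - 1)**2 = (0 - 1)**2 = (-1)**2 = 1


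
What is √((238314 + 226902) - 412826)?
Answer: 13*√310 ≈ 228.89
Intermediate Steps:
√((238314 + 226902) - 412826) = √(465216 - 412826) = √52390 = 13*√310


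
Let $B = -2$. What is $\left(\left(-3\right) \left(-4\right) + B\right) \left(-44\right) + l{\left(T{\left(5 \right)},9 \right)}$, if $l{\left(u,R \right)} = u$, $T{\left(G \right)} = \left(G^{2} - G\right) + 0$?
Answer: $-420$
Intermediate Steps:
$T{\left(G \right)} = G^{2} - G$
$\left(\left(-3\right) \left(-4\right) + B\right) \left(-44\right) + l{\left(T{\left(5 \right)},9 \right)} = \left(\left(-3\right) \left(-4\right) - 2\right) \left(-44\right) + 5 \left(-1 + 5\right) = \left(12 - 2\right) \left(-44\right) + 5 \cdot 4 = 10 \left(-44\right) + 20 = -440 + 20 = -420$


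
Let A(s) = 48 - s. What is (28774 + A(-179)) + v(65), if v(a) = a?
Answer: 29066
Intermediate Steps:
(28774 + A(-179)) + v(65) = (28774 + (48 - 1*(-179))) + 65 = (28774 + (48 + 179)) + 65 = (28774 + 227) + 65 = 29001 + 65 = 29066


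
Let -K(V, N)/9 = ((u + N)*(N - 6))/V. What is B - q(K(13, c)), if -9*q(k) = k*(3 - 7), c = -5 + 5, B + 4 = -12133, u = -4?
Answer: -157685/13 ≈ -12130.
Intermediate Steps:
B = -12137 (B = -4 - 12133 = -12137)
c = 0
K(V, N) = -9*(-6 + N)*(-4 + N)/V (K(V, N) = -9*(-4 + N)*(N - 6)/V = -9*(-4 + N)*(-6 + N)/V = -9*(-6 + N)*(-4 + N)/V)
q(k) = 4*k/9 (q(k) = -k*(3 - 7)/9 = -k*(-4)/9 = -(-4)*k/9 = 4*k/9)
B - q(K(13, c)) = -12137 - 4*9*(-24 - 1*0² + 10*0)/13/9 = -12137 - 4*9*(1/13)*(-24 - 1*0 + 0)/9 = -12137 - 4*9*(1/13)*(-24 + 0 + 0)/9 = -12137 - 4*9*(1/13)*(-24)/9 = -12137 - 4*(-216)/(9*13) = -12137 - 1*(-96/13) = -12137 + 96/13 = -157685/13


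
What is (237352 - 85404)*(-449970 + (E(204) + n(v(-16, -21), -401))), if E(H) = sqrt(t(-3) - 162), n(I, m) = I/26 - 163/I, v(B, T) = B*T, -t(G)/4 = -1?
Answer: -74660205587797/1092 + 151948*I*sqrt(158) ≈ -6.837e+10 + 1.91e+6*I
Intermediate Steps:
t(G) = 4 (t(G) = -4*(-1) = 4)
n(I, m) = -163/I + I/26 (n(I, m) = I*(1/26) - 163/I = I/26 - 163/I = -163/I + I/26)
E(H) = I*sqrt(158) (E(H) = sqrt(4 - 162) = sqrt(-158) = I*sqrt(158))
(237352 - 85404)*(-449970 + (E(204) + n(v(-16, -21), -401))) = (237352 - 85404)*(-449970 + (I*sqrt(158) + (-163/((-16*(-21))) + (-16*(-21))/26))) = 151948*(-449970 + (I*sqrt(158) + (-163/336 + (1/26)*336))) = 151948*(-449970 + (I*sqrt(158) + (-163*1/336 + 168/13))) = 151948*(-449970 + (I*sqrt(158) + (-163/336 + 168/13))) = 151948*(-449970 + (I*sqrt(158) + 54329/4368)) = 151948*(-449970 + (54329/4368 + I*sqrt(158))) = 151948*(-1965414631/4368 + I*sqrt(158)) = -74660205587797/1092 + 151948*I*sqrt(158)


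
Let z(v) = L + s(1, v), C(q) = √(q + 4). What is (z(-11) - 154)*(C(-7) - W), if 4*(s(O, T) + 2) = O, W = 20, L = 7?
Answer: 2975 - 595*I*√3/4 ≈ 2975.0 - 257.64*I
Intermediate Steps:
s(O, T) = -2 + O/4
C(q) = √(4 + q)
z(v) = 21/4 (z(v) = 7 + (-2 + (¼)*1) = 7 + (-2 + ¼) = 7 - 7/4 = 21/4)
(z(-11) - 154)*(C(-7) - W) = (21/4 - 154)*(√(4 - 7) - 1*20) = -595*(√(-3) - 20)/4 = -595*(I*√3 - 20)/4 = -595*(-20 + I*√3)/4 = 2975 - 595*I*√3/4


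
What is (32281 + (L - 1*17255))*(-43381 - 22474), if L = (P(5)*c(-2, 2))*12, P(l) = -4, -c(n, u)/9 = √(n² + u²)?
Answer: -989537230 - 56898720*√2 ≈ -1.0700e+9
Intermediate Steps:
c(n, u) = -9*√(n² + u²)
L = 864*√2 (L = -(-36)*√((-2)² + 2²)*12 = -(-36)*√(4 + 4)*12 = -(-36)*√8*12 = -(-36)*2*√2*12 = -(-72)*√2*12 = (72*√2)*12 = 864*√2 ≈ 1221.9)
(32281 + (L - 1*17255))*(-43381 - 22474) = (32281 + (864*√2 - 1*17255))*(-43381 - 22474) = (32281 + (864*√2 - 17255))*(-65855) = (32281 + (-17255 + 864*√2))*(-65855) = (15026 + 864*√2)*(-65855) = -989537230 - 56898720*√2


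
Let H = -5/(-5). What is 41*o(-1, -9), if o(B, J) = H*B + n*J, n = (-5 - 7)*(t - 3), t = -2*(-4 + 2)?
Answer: 4387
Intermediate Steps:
t = 4 (t = -2*(-2) = 4)
n = -12 (n = (-5 - 7)*(4 - 3) = -12*1 = -12)
H = 1 (H = -5*(-⅕) = 1)
o(B, J) = B - 12*J (o(B, J) = 1*B - 12*J = B - 12*J)
41*o(-1, -9) = 41*(-1 - 12*(-9)) = 41*(-1 + 108) = 41*107 = 4387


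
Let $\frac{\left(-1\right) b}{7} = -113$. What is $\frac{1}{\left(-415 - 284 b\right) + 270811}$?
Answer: $\frac{1}{45752} \approx 2.1857 \cdot 10^{-5}$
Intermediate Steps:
$b = 791$ ($b = \left(-7\right) \left(-113\right) = 791$)
$\frac{1}{\left(-415 - 284 b\right) + 270811} = \frac{1}{\left(-415 - 224644\right) + 270811} = \frac{1}{-225059 + 270811} = \frac{1}{45752}$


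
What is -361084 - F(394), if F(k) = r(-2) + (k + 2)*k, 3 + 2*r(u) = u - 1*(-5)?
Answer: -517108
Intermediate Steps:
r(u) = 1 + u/2 (r(u) = -3/2 + (u - 1*(-5))/2 = -3/2 + (u + 5)/2 = -3/2 + (5 + u)/2 = -3/2 + (5/2 + u/2) = 1 + u/2)
F(k) = k*(2 + k) (F(k) = (1 + (½)*(-2)) + (k + 2)*k = (1 - 1) + (2 + k)*k = 0 + k*(2 + k) = k*(2 + k))
-361084 - F(394) = -361084 - 394*(2 + 394) = -361084 - 394*396 = -361084 - 1*156024 = -361084 - 156024 = -517108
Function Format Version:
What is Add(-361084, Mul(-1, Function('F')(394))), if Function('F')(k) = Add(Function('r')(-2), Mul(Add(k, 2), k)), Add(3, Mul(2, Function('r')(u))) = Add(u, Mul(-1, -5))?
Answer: -517108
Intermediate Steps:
Function('r')(u) = Add(1, Mul(Rational(1, 2), u)) (Function('r')(u) = Add(Rational(-3, 2), Mul(Rational(1, 2), Add(u, Mul(-1, -5)))) = Add(Rational(-3, 2), Mul(Rational(1, 2), Add(u, 5))) = Add(Rational(-3, 2), Mul(Rational(1, 2), Add(5, u))) = Add(Rational(-3, 2), Add(Rational(5, 2), Mul(Rational(1, 2), u))) = Add(1, Mul(Rational(1, 2), u)))
Function('F')(k) = Mul(k, Add(2, k)) (Function('F')(k) = Add(Add(1, Mul(Rational(1, 2), -2)), Mul(Add(k, 2), k)) = Add(Add(1, -1), Mul(Add(2, k), k)) = Add(0, Mul(k, Add(2, k))) = Mul(k, Add(2, k)))
Add(-361084, Mul(-1, Function('F')(394))) = Add(-361084, Mul(-1, Mul(394, Add(2, 394)))) = Add(-361084, Mul(-1, Mul(394, 396))) = Add(-361084, Mul(-1, 156024)) = Add(-361084, -156024) = -517108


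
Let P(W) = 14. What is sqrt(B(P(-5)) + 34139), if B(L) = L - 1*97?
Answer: 6*sqrt(946) ≈ 184.54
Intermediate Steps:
B(L) = -97 + L (B(L) = L - 97 = -97 + L)
sqrt(B(P(-5)) + 34139) = sqrt((-97 + 14) + 34139) = sqrt(-83 + 34139) = sqrt(34056) = 6*sqrt(946)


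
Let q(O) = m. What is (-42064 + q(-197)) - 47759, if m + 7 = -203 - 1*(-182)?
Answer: -89851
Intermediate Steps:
m = -28 (m = -7 + (-203 - 1*(-182)) = -7 + (-203 + 182) = -7 - 21 = -28)
q(O) = -28
(-42064 + q(-197)) - 47759 = (-42064 - 28) - 47759 = -42092 - 47759 = -89851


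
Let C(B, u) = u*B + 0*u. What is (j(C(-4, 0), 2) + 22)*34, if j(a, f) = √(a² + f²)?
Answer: 816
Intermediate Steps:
C(B, u) = B*u (C(B, u) = B*u + 0 = B*u)
(j(C(-4, 0), 2) + 22)*34 = (√((-4*0)² + 2²) + 22)*34 = (√(0² + 4) + 22)*34 = (√(0 + 4) + 22)*34 = (√4 + 22)*34 = (2 + 22)*34 = 24*34 = 816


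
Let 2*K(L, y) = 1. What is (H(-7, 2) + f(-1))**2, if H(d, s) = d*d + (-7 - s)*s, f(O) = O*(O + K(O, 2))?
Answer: 3969/4 ≈ 992.25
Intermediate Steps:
K(L, y) = 1/2 (K(L, y) = (1/2)*1 = 1/2)
f(O) = O*(1/2 + O) (f(O) = O*(O + 1/2) = O*(1/2 + O))
H(d, s) = d**2 + s*(-7 - s)
(H(-7, 2) + f(-1))**2 = (((-7)**2 - 1*2**2 - 7*2) - (1/2 - 1))**2 = ((49 - 1*4 - 14) - 1*(-1/2))**2 = ((49 - 4 - 14) + 1/2)**2 = (31 + 1/2)**2 = (63/2)**2 = 3969/4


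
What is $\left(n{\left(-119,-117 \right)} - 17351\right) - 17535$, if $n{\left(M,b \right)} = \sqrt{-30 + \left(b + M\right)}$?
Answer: $-34886 + i \sqrt{266} \approx -34886.0 + 16.31 i$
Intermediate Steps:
$n{\left(M,b \right)} = \sqrt{-30 + M + b}$ ($n{\left(M,b \right)} = \sqrt{-30 + \left(M + b\right)} = \sqrt{-30 + M + b}$)
$\left(n{\left(-119,-117 \right)} - 17351\right) - 17535 = \left(\sqrt{-30 - 119 - 117} - 17351\right) - 17535 = \left(\sqrt{-266} - 17351\right) - 17535 = \left(i \sqrt{266} - 17351\right) - 17535 = \left(-17351 + i \sqrt{266}\right) - 17535 = -34886 + i \sqrt{266}$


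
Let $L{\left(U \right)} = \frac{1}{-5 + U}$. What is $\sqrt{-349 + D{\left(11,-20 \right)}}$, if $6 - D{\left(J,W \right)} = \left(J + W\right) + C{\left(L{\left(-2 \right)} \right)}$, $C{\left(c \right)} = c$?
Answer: $\frac{i \sqrt{16359}}{7} \approx 18.272 i$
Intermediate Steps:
$D{\left(J,W \right)} = \frac{43}{7} - J - W$ ($D{\left(J,W \right)} = 6 - \left(\left(J + W\right) + \frac{1}{-5 - 2}\right) = 6 - \left(\left(J + W\right) + \frac{1}{-7}\right) = 6 - \left(\left(J + W\right) - \frac{1}{7}\right) = 6 - \left(- \frac{1}{7} + J + W\right) = \frac{43}{7} - J - W$)
$\sqrt{-349 + D{\left(11,-20 \right)}} = \sqrt{-349 - - \frac{106}{7}} = \sqrt{-349 + \left(\frac{43}{7} - 11 + 20\right)} = \sqrt{-349 + \frac{106}{7}} = \sqrt{- \frac{2337}{7}} = \frac{i \sqrt{16359}}{7}$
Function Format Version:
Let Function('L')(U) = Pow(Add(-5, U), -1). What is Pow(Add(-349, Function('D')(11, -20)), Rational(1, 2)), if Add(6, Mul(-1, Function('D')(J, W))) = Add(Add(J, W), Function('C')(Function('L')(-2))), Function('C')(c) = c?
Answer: Mul(Rational(1, 7), I, Pow(16359, Rational(1, 2))) ≈ Mul(18.272, I)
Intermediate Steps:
Function('D')(J, W) = Add(Rational(43, 7), Mul(-1, J), Mul(-1, W)) (Function('D')(J, W) = Add(6, Mul(-1, Add(Add(J, W), Pow(Add(-5, -2), -1)))) = Add(6, Mul(-1, Add(Add(J, W), Pow(-7, -1)))) = Add(6, Mul(-1, Add(Add(J, W), Rational(-1, 7)))) = Add(6, Mul(-1, Add(Rational(-1, 7), J, W))) = Add(6, Add(Rational(1, 7), Mul(-1, J), Mul(-1, W))) = Add(Rational(43, 7), Mul(-1, J), Mul(-1, W)))
Pow(Add(-349, Function('D')(11, -20)), Rational(1, 2)) = Pow(Add(-349, Add(Rational(43, 7), Mul(-1, 11), Mul(-1, -20))), Rational(1, 2)) = Pow(Add(-349, Add(Rational(43, 7), -11, 20)), Rational(1, 2)) = Pow(Add(-349, Rational(106, 7)), Rational(1, 2)) = Pow(Rational(-2337, 7), Rational(1, 2)) = Mul(Rational(1, 7), I, Pow(16359, Rational(1, 2)))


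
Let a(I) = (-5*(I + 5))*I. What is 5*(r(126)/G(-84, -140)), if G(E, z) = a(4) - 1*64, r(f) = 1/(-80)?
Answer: 1/3904 ≈ 0.00025615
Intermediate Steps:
r(f) = -1/80
a(I) = I*(-25 - 5*I) (a(I) = (-5*(5 + I))*I = (-25 - 5*I)*I = I*(-25 - 5*I))
G(E, z) = -244 (G(E, z) = -5*4*(5 + 4) - 1*64 = -5*4*9 - 64 = -180 - 64 = -244)
5*(r(126)/G(-84, -140)) = 5*(-1/80/(-244)) = 5*(-1/80*(-1/244)) = 5*(1/19520) = 1/3904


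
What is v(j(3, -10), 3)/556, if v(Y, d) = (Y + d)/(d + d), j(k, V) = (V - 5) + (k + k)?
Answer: -1/556 ≈ -0.0017986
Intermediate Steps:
j(k, V) = -5 + V + 2*k (j(k, V) = (-5 + V) + 2*k = -5 + V + 2*k)
v(Y, d) = (Y + d)/(2*d) (v(Y, d) = (Y + d)/((2*d)) = (Y + d)*(1/(2*d)) = (Y + d)/(2*d))
v(j(3, -10), 3)/556 = ((1/2)*((-5 - 10 + 2*3) + 3)/3)/556 = ((1/2)*(1/3)*((-5 - 10 + 6) + 3))*(1/556) = ((1/2)*(1/3)*(-9 + 3))*(1/556) = ((1/2)*(1/3)*(-6))*(1/556) = -1*1/556 = -1/556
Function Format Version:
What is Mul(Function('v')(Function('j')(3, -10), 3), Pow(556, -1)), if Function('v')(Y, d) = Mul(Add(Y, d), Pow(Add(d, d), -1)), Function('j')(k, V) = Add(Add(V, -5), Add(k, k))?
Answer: Rational(-1, 556) ≈ -0.0017986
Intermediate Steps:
Function('j')(k, V) = Add(-5, V, Mul(2, k)) (Function('j')(k, V) = Add(Add(-5, V), Mul(2, k)) = Add(-5, V, Mul(2, k)))
Function('v')(Y, d) = Mul(Rational(1, 2), Pow(d, -1), Add(Y, d)) (Function('v')(Y, d) = Mul(Add(Y, d), Pow(Mul(2, d), -1)) = Mul(Add(Y, d), Mul(Rational(1, 2), Pow(d, -1))) = Mul(Rational(1, 2), Pow(d, -1), Add(Y, d)))
Mul(Function('v')(Function('j')(3, -10), 3), Pow(556, -1)) = Mul(Mul(Rational(1, 2), Pow(3, -1), Add(Add(-5, -10, Mul(2, 3)), 3)), Pow(556, -1)) = Mul(Mul(Rational(1, 2), Rational(1, 3), Add(Add(-5, -10, 6), 3)), Rational(1, 556)) = Mul(Mul(Rational(1, 2), Rational(1, 3), Add(-9, 3)), Rational(1, 556)) = Mul(Mul(Rational(1, 2), Rational(1, 3), -6), Rational(1, 556)) = Mul(-1, Rational(1, 556)) = Rational(-1, 556)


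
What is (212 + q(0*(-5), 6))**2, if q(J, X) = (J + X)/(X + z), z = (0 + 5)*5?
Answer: 43270084/961 ≈ 45026.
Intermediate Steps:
z = 25 (z = 5*5 = 25)
q(J, X) = (J + X)/(25 + X) (q(J, X) = (J + X)/(X + 25) = (J + X)/(25 + X))
(212 + q(0*(-5), 6))**2 = (212 + (0*(-5) + 6)/(25 + 6))**2 = (212 + (0 + 6)/31)**2 = (212 + (1/31)*6)**2 = (212 + 6/31)**2 = (6578/31)**2 = 43270084/961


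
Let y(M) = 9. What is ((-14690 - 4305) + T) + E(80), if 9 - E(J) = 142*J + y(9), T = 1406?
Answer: -28949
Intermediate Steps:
E(J) = -142*J (E(J) = 9 - (142*J + 9) = 9 - (9 + 142*J) = 9 + (-9 - 142*J) = -142*J)
((-14690 - 4305) + T) + E(80) = ((-14690 - 4305) + 1406) - 142*80 = (-18995 + 1406) - 11360 = -17589 - 11360 = -28949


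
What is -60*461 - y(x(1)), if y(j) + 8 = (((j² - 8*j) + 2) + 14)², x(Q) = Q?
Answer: -27733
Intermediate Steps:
y(j) = -8 + (16 + j² - 8*j)² (y(j) = -8 + (((j² - 8*j) + 2) + 14)² = -8 + ((2 + j² - 8*j) + 14)² = -8 + (16 + j² - 8*j)²)
-60*461 - y(x(1)) = -60*461 - (-8 + (16 + 1² - 8*1)²) = -27660 - (-8 + (16 + 1 - 8)²) = -27660 - (-8 + 9²) = -27660 - (-8 + 81) = -27660 - 1*73 = -27660 - 73 = -27733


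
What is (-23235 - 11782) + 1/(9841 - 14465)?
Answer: -161918609/4624 ≈ -35017.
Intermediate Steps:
(-23235 - 11782) + 1/(9841 - 14465) = -35017 + 1/(-4624) = -35017 - 1/4624 = -161918609/4624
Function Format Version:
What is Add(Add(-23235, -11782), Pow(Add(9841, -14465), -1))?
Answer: Rational(-161918609, 4624) ≈ -35017.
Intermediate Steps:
Add(Add(-23235, -11782), Pow(Add(9841, -14465), -1)) = Add(-35017, Pow(-4624, -1)) = Add(-35017, Rational(-1, 4624)) = Rational(-161918609, 4624)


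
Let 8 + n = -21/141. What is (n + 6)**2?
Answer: 10201/2209 ≈ 4.6179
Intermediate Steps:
n = -383/47 (n = -8 - 21/141 = -8 - 21*1/141 = -8 - 7/47 = -383/47 ≈ -8.1489)
(n + 6)**2 = (-383/47 + 6)**2 = (-101/47)**2 = 10201/2209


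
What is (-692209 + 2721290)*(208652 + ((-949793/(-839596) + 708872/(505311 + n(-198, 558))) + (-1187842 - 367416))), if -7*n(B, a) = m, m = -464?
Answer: -8115648551709521456200039/2970189233036 ≈ -2.7324e+12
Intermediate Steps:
n(B, a) = 464/7 (n(B, a) = -⅐*(-464) = 464/7)
(-692209 + 2721290)*(208652 + ((-949793/(-839596) + 708872/(505311 + n(-198, 558))) + (-1187842 - 367416))) = (-692209 + 2721290)*(208652 + ((-949793/(-839596) + 708872/(505311 + 464/7)) + (-1187842 - 367416))) = 2029081*(208652 + ((-949793*(-1/839596) + 708872/(3537641/7)) - 1555258)) = 2029081*(208652 + ((949793/839596 + 708872*(7/3537641)) - 1555258)) = 2029081*(208652 + ((949793/839596 + 4962104/3537641) - 1555258)) = 2029081*(208652 + (7526189328297/2970189233036 - 1555258)) = 2029081*(208652 - 4619403040003774991/2970189233036) = 2029081*(-3999667116152347519/2970189233036) = -8115648551709521456200039/2970189233036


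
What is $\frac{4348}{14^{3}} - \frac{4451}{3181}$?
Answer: $\frac{404361}{2182166} \approx 0.1853$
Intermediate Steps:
$\frac{4348}{14^{3}} - \frac{4451}{3181} = \frac{4348}{2744} - \frac{4451}{3181} = 4348 \cdot \frac{1}{2744} - \frac{4451}{3181} = \frac{1087}{686} - \frac{4451}{3181} = \frac{404361}{2182166}$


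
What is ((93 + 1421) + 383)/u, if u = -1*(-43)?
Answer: 1897/43 ≈ 44.116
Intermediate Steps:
u = 43
((93 + 1421) + 383)/u = ((93 + 1421) + 383)/43 = (1514 + 383)*(1/43) = 1897*(1/43) = 1897/43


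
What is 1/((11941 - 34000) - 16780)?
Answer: -1/38839 ≈ -2.5747e-5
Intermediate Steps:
1/((11941 - 34000) - 16780) = 1/(-22059 - 16780) = 1/(-38839) = -1/38839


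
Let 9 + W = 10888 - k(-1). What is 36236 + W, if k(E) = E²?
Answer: 47114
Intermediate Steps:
W = 10878 (W = -9 + (10888 - 1*(-1)²) = -9 + (10888 - 1*1) = -9 + (10888 - 1) = -9 + 10887 = 10878)
36236 + W = 36236 + 10878 = 47114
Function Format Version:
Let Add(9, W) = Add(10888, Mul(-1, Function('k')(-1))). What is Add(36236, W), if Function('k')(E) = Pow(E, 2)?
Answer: 47114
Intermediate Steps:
W = 10878 (W = Add(-9, Add(10888, Mul(-1, Pow(-1, 2)))) = Add(-9, Add(10888, Mul(-1, 1))) = Add(-9, Add(10888, -1)) = Add(-9, 10887) = 10878)
Add(36236, W) = Add(36236, 10878) = 47114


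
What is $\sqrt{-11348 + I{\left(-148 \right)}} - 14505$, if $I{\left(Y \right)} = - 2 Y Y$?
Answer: $-14505 + 2 i \sqrt{13789} \approx -14505.0 + 234.85 i$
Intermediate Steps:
$I{\left(Y \right)} = - 2 Y^{2}$
$\sqrt{-11348 + I{\left(-148 \right)}} - 14505 = \sqrt{-11348 - 2 \left(-148\right)^{2}} - 14505 = \sqrt{-11348 - 43808} - 14505 = \sqrt{-55156} - 14505 = 2 i \sqrt{13789} - 14505 = -14505 + 2 i \sqrt{13789}$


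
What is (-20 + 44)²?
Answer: 576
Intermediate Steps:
(-20 + 44)² = 24² = 576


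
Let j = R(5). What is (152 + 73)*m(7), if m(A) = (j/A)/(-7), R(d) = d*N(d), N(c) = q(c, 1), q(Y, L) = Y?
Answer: -5625/49 ≈ -114.80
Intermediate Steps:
N(c) = c
R(d) = d² (R(d) = d*d = d²)
j = 25 (j = 5² = 25)
m(A) = -25/(7*A) (m(A) = (25/A)/(-7) = (25/A)*(-⅐) = -25/(7*A))
(152 + 73)*m(7) = (152 + 73)*(-25/7/7) = 225*(-25/7*⅐) = 225*(-25/49) = -5625/49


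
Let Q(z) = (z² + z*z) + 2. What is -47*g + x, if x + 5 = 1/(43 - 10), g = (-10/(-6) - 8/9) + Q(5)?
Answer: -246067/99 ≈ -2485.5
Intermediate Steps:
Q(z) = 2 + 2*z² (Q(z) = (z² + z²) + 2 = 2*z² + 2 = 2 + 2*z²)
g = 475/9 (g = (-10/(-6) - 8/9) + (2 + 2*5²) = (-10*(-⅙) - 8*⅑) + (2 + 2*25) = (5/3 - 8/9) + (2 + 50) = 7/9 + 52 = 475/9 ≈ 52.778)
x = -164/33 (x = -5 + 1/(43 - 10) = -5 + 1/33 = -164/33 ≈ -4.9697)
-47*g + x = -47*475/9 - 164/33 = -22325/9 - 164/33 = -246067/99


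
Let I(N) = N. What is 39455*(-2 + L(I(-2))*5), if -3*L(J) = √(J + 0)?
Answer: -78910 - 197275*I*√2/3 ≈ -78910.0 - 92996.0*I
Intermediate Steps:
L(J) = -√J/3 (L(J) = -√(J + 0)/3 = -√J/3)
39455*(-2 + L(I(-2))*5) = 39455*(-2 - I*√2/3*5) = 39455*(-2 - 5*I*√2/3) = -78910 - 197275*I*√2/3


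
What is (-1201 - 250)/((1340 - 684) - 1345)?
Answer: 1451/689 ≈ 2.1059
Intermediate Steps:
(-1201 - 250)/((1340 - 684) - 1345) = -1451/(656 - 1345) = -1451/(-689) = -1451*(-1/689) = 1451/689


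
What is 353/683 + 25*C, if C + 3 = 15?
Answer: 205253/683 ≈ 300.52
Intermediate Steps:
C = 12 (C = -3 + 15 = 12)
353/683 + 25*C = 353/683 + 25*12 = 353*(1/683) + 300 = 353/683 + 300 = 205253/683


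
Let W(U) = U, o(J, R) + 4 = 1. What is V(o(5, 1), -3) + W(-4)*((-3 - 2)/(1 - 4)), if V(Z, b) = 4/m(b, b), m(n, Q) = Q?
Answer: -8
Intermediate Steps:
o(J, R) = -3 (o(J, R) = -4 + 1 = -3)
V(Z, b) = 4/b
V(o(5, 1), -3) + W(-4)*((-3 - 2)/(1 - 4)) = 4/(-3) - 4*(-3 - 2)/(1 - 4) = 4*(-1/3) - (-20)/(-3) = -4/3 - (-20)*(-1)/3 = -4/3 - 4*5/3 = -4/3 - 20/3 = -8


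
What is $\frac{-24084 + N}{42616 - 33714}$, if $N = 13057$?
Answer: $- \frac{11027}{8902} \approx -1.2387$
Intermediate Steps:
$\frac{-24084 + N}{42616 - 33714} = \frac{-24084 + 13057}{42616 - 33714} = - \frac{11027}{8902}$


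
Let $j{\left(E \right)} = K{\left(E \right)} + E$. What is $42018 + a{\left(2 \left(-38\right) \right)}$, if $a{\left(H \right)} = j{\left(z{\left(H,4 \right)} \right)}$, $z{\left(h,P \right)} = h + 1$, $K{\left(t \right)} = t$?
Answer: $41868$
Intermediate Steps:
$z{\left(h,P \right)} = 1 + h$
$j{\left(E \right)} = 2 E$ ($j{\left(E \right)} = E + E = 2 E$)
$a{\left(H \right)} = 2 + 2 H$ ($a{\left(H \right)} = 2 \left(1 + H\right) = 2 + 2 H$)
$42018 + a{\left(2 \left(-38\right) \right)} = 42018 + \left(2 + 2 \cdot 2 \left(-38\right)\right) = 42018 + \left(2 + 2 \left(-76\right)\right) = 42018 + \left(2 - 152\right) = 42018 - 150 = 41868$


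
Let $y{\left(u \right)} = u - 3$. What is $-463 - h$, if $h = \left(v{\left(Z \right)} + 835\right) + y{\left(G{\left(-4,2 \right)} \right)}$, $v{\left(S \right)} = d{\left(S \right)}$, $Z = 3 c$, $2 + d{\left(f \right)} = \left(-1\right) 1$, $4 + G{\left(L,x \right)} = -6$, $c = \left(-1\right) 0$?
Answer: $-1282$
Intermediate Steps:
$c = 0$
$G{\left(L,x \right)} = -10$ ($G{\left(L,x \right)} = -4 - 6 = -10$)
$d{\left(f \right)} = -3$ ($d{\left(f \right)} = -2 - 1 = -3$)
$y{\left(u \right)} = -3 + u$
$Z = 0$ ($Z = 3 \cdot 0 = 0$)
$v{\left(S \right)} = -3$
$h = 819$ ($h = \left(-3 + 835\right) - 13 = 832 - 13 = 819$)
$-463 - h = -463 - 819 = -1282$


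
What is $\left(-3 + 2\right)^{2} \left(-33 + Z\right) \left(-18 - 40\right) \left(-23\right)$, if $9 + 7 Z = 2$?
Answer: $-45356$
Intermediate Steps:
$Z = -1$ ($Z = - \frac{9}{7} + \frac{1}{7} \cdot 2 = - \frac{9}{7} + \frac{2}{7} = -1$)
$\left(-3 + 2\right)^{2} \left(-33 + Z\right) \left(-18 - 40\right) \left(-23\right) = \left(-3 + 2\right)^{2} \left(-33 - 1\right) \left(-18 - 40\right) \left(-23\right) = \left(-1\right)^{2} \left(\left(-34\right) \left(-58\right)\right) \left(-23\right) = 1 \cdot 1972 \left(-23\right) = 1972 \left(-23\right) = -45356$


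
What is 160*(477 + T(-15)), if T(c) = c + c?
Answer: 71520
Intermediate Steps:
T(c) = 2*c
160*(477 + T(-15)) = 160*(477 + 2*(-15)) = 160*(477 - 30) = 160*447 = 71520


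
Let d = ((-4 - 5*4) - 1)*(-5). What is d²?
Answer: 15625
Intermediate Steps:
d = 125 (d = ((-4 - 20) - 1)*(-5) = (-24 - 1)*(-5) = -25*(-5) = 125)
d² = 125² = 15625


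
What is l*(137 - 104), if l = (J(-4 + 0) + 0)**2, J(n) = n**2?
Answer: 8448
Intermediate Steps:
l = 256 (l = ((-4 + 0)**2 + 0)**2 = ((-4)**2 + 0)**2 = (16 + 0)**2 = 16**2 = 256)
l*(137 - 104) = 256*(137 - 104) = 256*33 = 8448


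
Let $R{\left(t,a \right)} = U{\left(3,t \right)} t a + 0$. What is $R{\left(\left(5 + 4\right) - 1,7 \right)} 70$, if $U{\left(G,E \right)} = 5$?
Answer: $19600$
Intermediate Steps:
$R{\left(t,a \right)} = 5 a t$ ($R{\left(t,a \right)} = 5 t a + 0 = 5 a t + 0 = 5 a t$)
$R{\left(\left(5 + 4\right) - 1,7 \right)} 70 = 5 \cdot 7 \left(\left(5 + 4\right) - 1\right) 70 = 5 \cdot 7 \left(9 - 1\right) 70 = 5 \cdot 7 \cdot 8 \cdot 70 = 280 \cdot 70 = 19600$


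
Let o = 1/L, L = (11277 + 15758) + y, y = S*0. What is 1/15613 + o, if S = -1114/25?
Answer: 42648/422097455 ≈ 0.00010104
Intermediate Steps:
S = -1114/25 (S = -1114*1/25 = -1114/25 ≈ -44.560)
y = 0 (y = -1114/25*0 = 0)
L = 27035 (L = (11277 + 15758) + 0 = 27035 + 0 = 27035)
o = 1/27035 ≈ 3.6989e-5
1/15613 + o = 1/15613 + 1/27035 = 42648/422097455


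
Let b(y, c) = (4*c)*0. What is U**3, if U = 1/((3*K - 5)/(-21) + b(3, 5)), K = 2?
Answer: -9261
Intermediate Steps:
b(y, c) = 0
U = -21 (U = 1/((3*2 - 5)/(-21) + 0) = 1/((6 - 5)*(-1/21) + 0) = 1/(1*(-1/21) + 0) = 1/(-1/21 + 0) = 1/(-1/21) = -21)
U**3 = (-21)**3 = -9261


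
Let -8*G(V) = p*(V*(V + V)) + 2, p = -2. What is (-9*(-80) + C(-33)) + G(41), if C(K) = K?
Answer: 6109/4 ≈ 1527.3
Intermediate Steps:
G(V) = -1/4 + V**2/2 (G(V) = -(-2*V*(V + V) + 2)/8 = -(-2*V*2*V + 2)/8 = -(-4*V**2 + 2)/8 = -(2 - 4*V**2)/8 = -1/4 + V**2/2)
(-9*(-80) + C(-33)) + G(41) = (-9*(-80) - 33) + (-1/4 + (1/2)*41**2) = (720 - 33) + (-1/4 + (1/2)*1681) = 687 + (-1/4 + 1681/2) = 687 + 3361/4 = 6109/4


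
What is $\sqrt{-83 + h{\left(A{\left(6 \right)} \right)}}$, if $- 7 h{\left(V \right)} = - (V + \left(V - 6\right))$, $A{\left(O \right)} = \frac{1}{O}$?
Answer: $\frac{4 i \sqrt{2310}}{21} \approx 9.1548 i$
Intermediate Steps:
$h{\left(V \right)} = - \frac{6}{7} + \frac{2 V}{7}$ ($h{\left(V \right)} = - \frac{\left(-1\right) \left(V + \left(V - 6\right)\right)}{7} = - \frac{\left(-1\right) \left(V + \left(-6 + V\right)\right)}{7} = - \frac{\left(-1\right) \left(-6 + 2 V\right)}{7} = - \frac{6 - 2 V}{7} = - \frac{6}{7} + \frac{2 V}{7}$)
$\sqrt{-83 + h{\left(A{\left(6 \right)} \right)}} = \sqrt{-83 - \left(\frac{6}{7} - \frac{2}{7 \cdot 6}\right)} = \sqrt{-83 + \left(- \frac{6}{7} + \frac{2}{7} \cdot \frac{1}{6}\right)} = \sqrt{-83 + \left(- \frac{6}{7} + \frac{1}{21}\right)} = \sqrt{-83 - \frac{17}{21}} = \sqrt{- \frac{1760}{21}} = \frac{4 i \sqrt{2310}}{21}$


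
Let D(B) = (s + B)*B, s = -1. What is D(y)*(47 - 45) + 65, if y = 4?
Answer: 89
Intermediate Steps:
D(B) = B*(-1 + B) (D(B) = (-1 + B)*B = B*(-1 + B))
D(y)*(47 - 45) + 65 = (4*(-1 + 4))*(47 - 45) + 65 = (4*3)*2 + 65 = 12*2 + 65 = 24 + 65 = 89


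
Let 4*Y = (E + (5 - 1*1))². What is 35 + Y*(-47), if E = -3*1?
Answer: 93/4 ≈ 23.250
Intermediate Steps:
E = -3
Y = ¼ (Y = (-3 + (5 - 1*1))²/4 = (-3 + (5 - 1))²/4 = (-3 + 4)²/4 = (¼)*1² = (¼)*1 = ¼ ≈ 0.25000)
35 + Y*(-47) = 35 + (¼)*(-47) = 35 - 47/4 = 93/4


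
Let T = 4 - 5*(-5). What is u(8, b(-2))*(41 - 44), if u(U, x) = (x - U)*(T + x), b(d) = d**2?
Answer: 396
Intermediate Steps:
T = 29 (T = 4 + 25 = 29)
u(U, x) = (29 + x)*(x - U) (u(U, x) = (x - U)*(29 + x) = (29 + x)*(x - U))
u(8, b(-2))*(41 - 44) = (((-2)**2)**2 - 29*8 + 29*(-2)**2 - 1*8*(-2)**2)*(41 - 44) = (4**2 - 232 + 29*4 - 1*8*4)*(-3) = (16 - 232 + 116 - 32)*(-3) = -132*(-3) = 396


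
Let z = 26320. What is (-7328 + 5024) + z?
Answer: 24016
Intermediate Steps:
(-7328 + 5024) + z = (-7328 + 5024) + 26320 = -2304 + 26320 = 24016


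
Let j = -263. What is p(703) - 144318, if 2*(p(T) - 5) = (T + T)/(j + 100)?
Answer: -23523722/163 ≈ -1.4432e+5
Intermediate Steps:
p(T) = 5 - T/163 (p(T) = 5 + ((T + T)/(-263 + 100))/2 = 5 + ((2*T)/(-163))/2 = 5 + ((2*T)*(-1/163))/2 = 5 + (-2*T/163)/2 = 5 - T/163)
p(703) - 144318 = (5 - 1/163*703) - 144318 = (5 - 703/163) - 144318 = 112/163 - 144318 = -23523722/163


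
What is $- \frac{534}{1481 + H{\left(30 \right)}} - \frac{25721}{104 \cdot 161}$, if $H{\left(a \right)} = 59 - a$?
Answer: $- \frac{23890003}{12641720} \approx -1.8898$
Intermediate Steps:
$- \frac{534}{1481 + H{\left(30 \right)}} - \frac{25721}{104 \cdot 161} = - \frac{534}{1481 + \left(59 - 30\right)} - \frac{25721}{104 \cdot 161} = - \frac{534}{1481 + \left(59 - 30\right)} - \frac{25721}{16744} = - \frac{534}{1481 + 29} - \frac{25721}{16744} = - \frac{534}{1510} - \frac{25721}{16744} = \left(-534\right) \frac{1}{1510} - \frac{25721}{16744} = - \frac{267}{755} - \frac{25721}{16744} = - \frac{23890003}{12641720}$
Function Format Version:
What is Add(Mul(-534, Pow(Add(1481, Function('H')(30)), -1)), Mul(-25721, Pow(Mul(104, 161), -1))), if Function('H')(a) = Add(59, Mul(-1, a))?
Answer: Rational(-23890003, 12641720) ≈ -1.8898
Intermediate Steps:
Add(Mul(-534, Pow(Add(1481, Function('H')(30)), -1)), Mul(-25721, Pow(Mul(104, 161), -1))) = Add(Mul(-534, Pow(Add(1481, Add(59, Mul(-1, 30))), -1)), Mul(-25721, Pow(Mul(104, 161), -1))) = Add(Mul(-534, Pow(Add(1481, Add(59, -30)), -1)), Mul(-25721, Pow(16744, -1))) = Add(Mul(-534, Pow(Add(1481, 29), -1)), Mul(-25721, Rational(1, 16744))) = Add(Mul(-534, Pow(1510, -1)), Rational(-25721, 16744)) = Add(Mul(-534, Rational(1, 1510)), Rational(-25721, 16744)) = Add(Rational(-267, 755), Rational(-25721, 16744)) = Rational(-23890003, 12641720)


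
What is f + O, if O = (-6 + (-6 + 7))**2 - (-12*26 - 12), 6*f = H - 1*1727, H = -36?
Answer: 331/6 ≈ 55.167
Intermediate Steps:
f = -1763/6 (f = (-36 - 1*1727)/6 = (-36 - 1727)/6 = (1/6)*(-1763) = -1763/6 ≈ -293.83)
O = 349 (O = (-6 + 1)**2 - (-312 - 12) = (-5)**2 - 1*(-324) = 25 + 324 = 349)
f + O = -1763/6 + 349 = 331/6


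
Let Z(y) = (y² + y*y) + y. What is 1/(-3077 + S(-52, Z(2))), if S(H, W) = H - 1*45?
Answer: -1/3174 ≈ -0.00031506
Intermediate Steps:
Z(y) = y + 2*y² (Z(y) = (y² + y²) + y = 2*y² + y = y + 2*y²)
S(H, W) = -45 + H (S(H, W) = H - 45 = -45 + H)
1/(-3077 + S(-52, Z(2))) = 1/(-3077 + (-45 - 52)) = 1/(-3077 - 97) = 1/(-3174) = -1/3174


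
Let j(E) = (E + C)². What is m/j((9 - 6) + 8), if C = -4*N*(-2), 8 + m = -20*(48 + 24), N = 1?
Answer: -1448/361 ≈ -4.0111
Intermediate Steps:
m = -1448 (m = -8 - 20*(48 + 24) = -8 - 20*72 = -8 - 1440 = -1448)
C = 8 (C = -4*1*(-2) = -4*(-2) = 8)
j(E) = (8 + E)² (j(E) = (E + 8)² = (8 + E)²)
m/j((9 - 6) + 8) = -1448/(8 + ((9 - 6) + 8))² = -1448/(8 + (3 + 8))² = -1448/(8 + 11)² = -1448/(19²) = -1448/361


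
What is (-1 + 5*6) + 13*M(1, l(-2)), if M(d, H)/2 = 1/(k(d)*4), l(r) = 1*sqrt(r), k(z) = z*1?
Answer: 71/2 ≈ 35.500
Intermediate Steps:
k(z) = z
l(r) = sqrt(r)
M(d, H) = 1/(2*d) (M(d, H) = 2/((d*4)) = 2/((4*d)) = 2*(1/(4*d)) = 1/(2*d))
(-1 + 5*6) + 13*M(1, l(-2)) = (-1 + 5*6) + 13*((1/2)/1) = (-1 + 30) + 13*((1/2)*1) = 29 + 13*(1/2) = 29 + 13/2 = 71/2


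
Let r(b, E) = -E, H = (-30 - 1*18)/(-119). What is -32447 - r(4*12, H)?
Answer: -3861145/119 ≈ -32447.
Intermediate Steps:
H = 48/119 (H = (-30 - 18)*(-1/119) = -48*(-1/119) = 48/119 ≈ 0.40336)
-32447 - r(4*12, H) = -32447 - (-1)*48/119 = -32447 - 1*(-48/119) = -32447 + 48/119 = -3861145/119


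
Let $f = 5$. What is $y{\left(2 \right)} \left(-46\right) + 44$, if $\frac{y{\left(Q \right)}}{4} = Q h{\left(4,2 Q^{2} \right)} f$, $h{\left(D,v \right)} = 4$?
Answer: $-7316$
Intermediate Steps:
$y{\left(Q \right)} = 80 Q$ ($y{\left(Q \right)} = 4 Q 4 \cdot 5 = 4 \cdot 4 Q 5 = 4 \cdot 20 Q = 80 Q$)
$y{\left(2 \right)} \left(-46\right) + 44 = 80 \cdot 2 \left(-46\right) + 44 = 160 \left(-46\right) + 44 = -7360 + 44 = -7316$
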